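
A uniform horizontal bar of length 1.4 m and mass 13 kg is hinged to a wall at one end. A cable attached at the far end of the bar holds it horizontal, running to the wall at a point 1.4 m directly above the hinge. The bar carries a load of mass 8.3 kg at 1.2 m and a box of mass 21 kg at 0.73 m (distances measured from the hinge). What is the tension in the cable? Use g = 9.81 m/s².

Take moments about the hinge.
Beam weight: 13 × 9.81 = 127.5 N down at 0.7 m → arm 0.7 m, τ = 127.5 × 0.7 = 89.25 N·m clockwise.
Load: 8.3 × 9.81 = 81.42 N down at 1.2 m → arm 1.2 m, τ = 81.42 × 1.2 = 97.7 N·m clockwise.
Box: 21 × 9.81 = 206 N down at 0.73 m → arm 0.73 m, τ = 206 × 0.73 = 150.4 N·m clockwise.
Total clockwise load moment = 337.4 N·m.
The cable tension T acts at 1.4 m; only its component perpendicular to the bar, T sinθ, produces torque. sinθ = h/√(h²+d²) = 1.4/√(1.4²+1.4²) = 0.7071.
Setting net torque to zero: T × 1.4 × 0.7071 = 337.4 → T = 337.4 / 0.9899 = 341 N.

T ≈ 341 N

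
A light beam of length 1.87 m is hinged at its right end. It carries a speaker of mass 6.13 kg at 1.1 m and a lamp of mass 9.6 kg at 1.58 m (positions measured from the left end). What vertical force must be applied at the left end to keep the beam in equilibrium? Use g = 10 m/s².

F ≈ 40.1 N

Sum moments about the right end (the unknown pivot reaction has zero arm there).
Speaker: 6.13 × 10 = 61.3 N down at 1.1 m → arm 0.77 m, τ = 61.3 × 0.77 = 47.2 N·m counterclockwise.
Lamp: 9.6 × 10 = 96 N down at 1.58 m → arm 0.29 m, τ = 96 × 0.29 = 27.84 N·m counterclockwise.
Net moment of the loads = 75.04 N·m counterclockwise.
The upward force F acts at the left end, arm 1.87 m, giving F × 1.87 clockwise.
Balancing moments: F × 1.87 = 75.04, giving F = 75.04 / 1.87 = 40.1 N.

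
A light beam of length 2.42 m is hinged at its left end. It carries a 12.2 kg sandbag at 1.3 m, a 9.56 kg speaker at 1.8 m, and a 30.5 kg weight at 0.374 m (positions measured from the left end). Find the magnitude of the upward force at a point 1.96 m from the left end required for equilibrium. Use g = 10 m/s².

About the left end:
Sandbag: 12.2 × 10 = 122 N down at 1.3 m → arm 1.3 m, τ = 122 × 1.3 = 158.6 N·m clockwise.
Speaker: 9.56 × 10 = 95.6 N down at 1.8 m → arm 1.8 m, τ = 95.6 × 1.8 = 172.1 N·m clockwise.
Weight: 30.5 × 10 = 305 N down at 0.374 m → arm 0.374 m, τ = 305 × 0.374 = 114.1 N·m clockwise.
Net moment of the loads = 444.8 N·m clockwise.
The upward force F acts at a point 1.96 m from the left end, arm 1.96 m, giving F × 1.96 counterclockwise.
Setting net torque to zero: F × 1.96 = 444.8 → F = 444.8 / 1.96 = 227 N.

F ≈ 227 N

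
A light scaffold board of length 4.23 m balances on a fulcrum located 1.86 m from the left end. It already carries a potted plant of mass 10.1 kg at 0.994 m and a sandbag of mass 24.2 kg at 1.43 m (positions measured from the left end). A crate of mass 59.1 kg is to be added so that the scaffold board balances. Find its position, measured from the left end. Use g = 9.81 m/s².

x ≈ 2.18 m from the left end

About the fulcrum (at 1.86 m from the left end):
Potted plant: 10.1 × 9.81 = 99.08 N down at 0.994 m → arm 0.866 m, τ = 99.08 × 0.866 = 85.8 N·m counterclockwise.
Sandbag: 24.2 × 9.81 = 237.4 N down at 1.43 m → arm 0.43 m, τ = 237.4 × 0.43 = 102.1 N·m counterclockwise.
Net moment of existing loads = 187.9 N·m counterclockwise.
The crate weighs 59.1 × 9.81 = 579.8 N and must supply an equal clockwise moment, so its lever arm about the fulcrum is 187.9 / 579.8 = 0.324 m.
That puts it at 1.86 + 0.324 = 2.18 m from the left end.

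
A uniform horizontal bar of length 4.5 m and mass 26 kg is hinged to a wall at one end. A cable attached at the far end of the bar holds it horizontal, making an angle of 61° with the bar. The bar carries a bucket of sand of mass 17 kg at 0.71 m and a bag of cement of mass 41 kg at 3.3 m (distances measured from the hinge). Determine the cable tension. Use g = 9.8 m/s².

T ≈ 513 N

Sum moments about the hinge (the unknown hinge reaction has zero arm there).
Beam weight: 26 × 9.8 = 254.8 N down at 2.25 m → arm 2.25 m, τ = 254.8 × 2.25 = 573.3 N·m clockwise.
Bucket of sand: 17 × 9.8 = 166.6 N down at 0.71 m → arm 0.71 m, τ = 166.6 × 0.71 = 118.3 N·m clockwise.
Bag of cement: 41 × 9.8 = 401.8 N down at 3.3 m → arm 3.3 m, τ = 401.8 × 3.3 = 1326 N·m clockwise.
Total clockwise load moment = 2018 N·m.
The cable tension T acts at 4.5 m; only its component perpendicular to the bar, T sinθ, produces torque. sin 61° = 0.8746.
Στ = 0 ⇒ T × 4.5 × 0.8746 = 2018 ⇒ T = 2018 / 3.936 = 513 N.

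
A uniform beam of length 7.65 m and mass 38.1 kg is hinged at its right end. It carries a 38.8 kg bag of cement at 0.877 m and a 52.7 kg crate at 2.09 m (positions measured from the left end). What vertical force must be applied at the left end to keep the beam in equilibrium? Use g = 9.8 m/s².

F ≈ 899 N

Taking torques about the right end:
Beam weight: 38.1 × 9.8 = 373.4 N down at 3.825 m → arm 3.825 m, τ = 373.4 × 3.825 = 1428 N·m counterclockwise.
Bag of cement: 38.8 × 9.8 = 380.2 N down at 0.877 m → arm 6.773 m, τ = 380.2 × 6.773 = 2575 N·m counterclockwise.
Crate: 52.7 × 9.8 = 516.5 N down at 2.09 m → arm 5.56 m, τ = 516.5 × 5.56 = 2872 N·m counterclockwise.
Net moment of the loads = 6875 N·m counterclockwise.
The upward force F acts at the left end, arm 7.65 m, giving F × 7.65 clockwise.
For rotational equilibrium, F × 7.65 = 6875, so F = 6875 / 7.65 = 899 N.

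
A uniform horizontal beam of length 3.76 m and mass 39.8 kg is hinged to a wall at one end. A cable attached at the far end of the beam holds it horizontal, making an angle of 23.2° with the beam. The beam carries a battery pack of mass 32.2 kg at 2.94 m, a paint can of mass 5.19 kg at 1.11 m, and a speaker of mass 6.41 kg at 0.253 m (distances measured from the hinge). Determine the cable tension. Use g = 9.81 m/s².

T ≈ 1170 N

Sum moments about the hinge (the unknown hinge reaction has zero arm there).
Beam weight: 39.8 × 9.81 = 390.4 N down at 1.88 m → arm 1.88 m, τ = 390.4 × 1.88 = 734 N·m clockwise.
Battery pack: 32.2 × 9.81 = 315.9 N down at 2.94 m → arm 2.94 m, τ = 315.9 × 2.94 = 928.7 N·m clockwise.
Paint can: 5.19 × 9.81 = 50.91 N down at 1.11 m → arm 1.11 m, τ = 50.91 × 1.11 = 56.51 N·m clockwise.
Speaker: 6.41 × 9.81 = 62.88 N down at 0.253 m → arm 0.253 m, τ = 62.88 × 0.253 = 15.91 N·m clockwise.
Total clockwise load moment = 1735 N·m.
The cable tension T acts at 3.76 m; only its component perpendicular to the beam, T sinθ, produces torque. sin 23.2° = 0.3939.
For rotational equilibrium, T × 3.76 × 0.3939 = 1735, so T = 1735 / 1.481 = 1170 N.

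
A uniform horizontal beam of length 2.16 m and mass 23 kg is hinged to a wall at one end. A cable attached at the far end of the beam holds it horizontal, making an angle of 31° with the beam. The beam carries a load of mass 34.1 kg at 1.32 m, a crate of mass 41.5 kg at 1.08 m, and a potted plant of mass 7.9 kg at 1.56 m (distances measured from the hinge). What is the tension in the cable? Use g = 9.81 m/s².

Choose the hinge as the axis so the unknown hinge reaction has zero arm there.
Beam weight: 23 × 9.81 = 225.6 N down at 1.08 m → arm 1.08 m, τ = 225.6 × 1.08 = 243.6 N·m clockwise.
Load: 34.1 × 9.81 = 334.5 N down at 1.32 m → arm 1.32 m, τ = 334.5 × 1.32 = 441.5 N·m clockwise.
Crate: 41.5 × 9.81 = 407.1 N down at 1.08 m → arm 1.08 m, τ = 407.1 × 1.08 = 439.7 N·m clockwise.
Potted plant: 7.9 × 9.81 = 77.5 N down at 1.56 m → arm 1.56 m, τ = 77.5 × 1.56 = 120.9 N·m clockwise.
Total clockwise load moment = 1246 N·m.
The cable tension T acts at 2.16 m; only its component perpendicular to the beam, T sinθ, produces torque. sin 31° = 0.515.
Setting net torque to zero: T × 2.16 × 0.515 = 1246 → T = 1246 / 1.112 = 1120 N.

T ≈ 1120 N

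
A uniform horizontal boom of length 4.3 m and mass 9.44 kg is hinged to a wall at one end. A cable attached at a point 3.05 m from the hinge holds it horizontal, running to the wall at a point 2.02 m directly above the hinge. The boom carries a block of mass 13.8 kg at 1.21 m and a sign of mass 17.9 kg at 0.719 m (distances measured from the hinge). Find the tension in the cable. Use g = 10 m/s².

Sum moments about the hinge (the unknown hinge reaction has zero arm there).
Beam weight: 9.44 × 10 = 94.4 N down at 2.15 m → arm 2.15 m, τ = 94.4 × 2.15 = 203 N·m clockwise.
Block: 13.8 × 10 = 138 N down at 1.21 m → arm 1.21 m, τ = 138 × 1.21 = 167 N·m clockwise.
Sign: 17.9 × 10 = 179 N down at 0.719 m → arm 0.719 m, τ = 179 × 0.719 = 128.7 N·m clockwise.
Total clockwise load moment = 498.7 N·m.
The cable tension T acts at 3.05 m; only its component perpendicular to the boom, T sinθ, produces torque. sinθ = h/√(h²+d²) = 2.02/√(2.02²+3.05²) = 0.5522.
Στ = 0 ⇒ T × 3.05 × 0.5522 = 498.7 ⇒ T = 498.7 / 1.684 = 296 N.

T ≈ 296 N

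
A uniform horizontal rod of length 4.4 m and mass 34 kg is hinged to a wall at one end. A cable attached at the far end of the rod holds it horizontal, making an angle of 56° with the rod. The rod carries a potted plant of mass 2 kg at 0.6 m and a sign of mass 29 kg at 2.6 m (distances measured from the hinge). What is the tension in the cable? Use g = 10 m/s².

T ≈ 415 N

About the hinge:
Beam weight: 34 × 10 = 340 N down at 2.2 m → arm 2.2 m, τ = 340 × 2.2 = 748 N·m clockwise.
Potted plant: 2 × 10 = 20 N down at 0.6 m → arm 0.6 m, τ = 20 × 0.6 = 12 N·m clockwise.
Sign: 29 × 10 = 290 N down at 2.6 m → arm 2.6 m, τ = 290 × 2.6 = 754 N·m clockwise.
Total clockwise load moment = 1514 N·m.
The cable tension T acts at 4.4 m; only its component perpendicular to the rod, T sinθ, produces torque. sin 56° = 0.829.
Στ = 0 ⇒ T × 4.4 × 0.829 = 1514 ⇒ T = 1514 / 3.648 = 415 N.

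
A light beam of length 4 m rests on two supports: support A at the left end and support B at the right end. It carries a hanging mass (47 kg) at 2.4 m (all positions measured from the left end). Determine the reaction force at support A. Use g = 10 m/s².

R_A ≈ 188 N

Choose support B as the axis so its reaction then has zero moment arm.
Hanging mass: 47 × 10 = 470 N down at 2.4 m → arm 1.6 m, τ = 470 × 1.6 = 752 N·m counterclockwise.
Net load moment about support B = 752 N·m counterclockwise.
Reaction R at support A is upward at 0 m, arm 4 m → moment R × 4 clockwise.
For rotational equilibrium, R × 4 = 752, so R = 188 N.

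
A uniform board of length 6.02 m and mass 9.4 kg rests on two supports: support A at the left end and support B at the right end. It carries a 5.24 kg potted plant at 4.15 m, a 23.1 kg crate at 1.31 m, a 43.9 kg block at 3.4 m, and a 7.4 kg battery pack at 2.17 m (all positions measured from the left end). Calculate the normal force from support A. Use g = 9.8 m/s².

R_A ≈ 473 N

Choose support B as the axis so its reaction then has zero moment arm.
Beam weight: 9.4 × 9.8 = 92.12 N down at 3.01 m → arm 3.01 m, τ = 92.12 × 3.01 = 277.3 N·m counterclockwise.
Potted plant: 5.24 × 9.8 = 51.35 N down at 4.15 m → arm 1.87 m, τ = 51.35 × 1.87 = 96.02 N·m counterclockwise.
Crate: 23.1 × 9.8 = 226.4 N down at 1.31 m → arm 4.71 m, τ = 226.4 × 4.71 = 1066 N·m counterclockwise.
Block: 43.9 × 9.8 = 430.2 N down at 3.4 m → arm 2.62 m, τ = 430.2 × 2.62 = 1127 N·m counterclockwise.
Battery pack: 7.4 × 9.8 = 72.52 N down at 2.17 m → arm 3.85 m, τ = 72.52 × 3.85 = 279.2 N·m counterclockwise.
Net load moment about support B = 2846 N·m counterclockwise.
Reaction R at support A is upward at 0 m, arm 6.02 m → moment R × 6.02 clockwise.
Στ = 0 ⇒ R × 6.02 = 2846 ⇒ R = 473 N.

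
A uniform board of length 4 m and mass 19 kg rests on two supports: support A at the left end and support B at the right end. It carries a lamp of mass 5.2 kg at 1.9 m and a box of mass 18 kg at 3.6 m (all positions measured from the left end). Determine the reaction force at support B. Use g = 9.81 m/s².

R_B ≈ 276 N

Taking torques about support A:
Beam weight: 19 × 9.81 = 186.4 N down at 2 m → arm 2 m, τ = 186.4 × 2 = 372.8 N·m clockwise.
Lamp: 5.2 × 9.81 = 51.01 N down at 1.9 m → arm 1.9 m, τ = 51.01 × 1.9 = 96.92 N·m clockwise.
Box: 18 × 9.81 = 176.6 N down at 3.6 m → arm 3.6 m, τ = 176.6 × 3.6 = 635.8 N·m clockwise.
Net load moment about support A = 1106 N·m clockwise.
Reaction R at support B is upward at 4 m, arm 4 m → moment R × 4 counterclockwise.
Setting net torque to zero: R × 4 = 1106 → R = 276 N.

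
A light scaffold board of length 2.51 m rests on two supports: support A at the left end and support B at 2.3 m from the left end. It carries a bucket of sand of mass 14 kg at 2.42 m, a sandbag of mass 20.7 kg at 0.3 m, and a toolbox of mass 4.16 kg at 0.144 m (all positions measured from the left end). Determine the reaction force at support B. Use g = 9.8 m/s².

R_B ≈ 173 N

Take moments about support A.
Bucket of sand: 14 × 9.8 = 137.2 N down at 2.42 m → arm 2.42 m, τ = 137.2 × 2.42 = 332 N·m clockwise.
Sandbag: 20.7 × 9.8 = 202.9 N down at 0.3 m → arm 0.3 m, τ = 202.9 × 0.3 = 60.87 N·m clockwise.
Toolbox: 4.16 × 9.8 = 40.77 N down at 0.144 m → arm 0.144 m, τ = 40.77 × 0.144 = 5.871 N·m clockwise.
Net load moment about support A = 398.7 N·m clockwise.
Reaction R at support B is upward at 2.3 m, arm 2.3 m → moment R × 2.3 counterclockwise.
Balancing moments: R × 2.3 = 398.7, giving R = 173 N.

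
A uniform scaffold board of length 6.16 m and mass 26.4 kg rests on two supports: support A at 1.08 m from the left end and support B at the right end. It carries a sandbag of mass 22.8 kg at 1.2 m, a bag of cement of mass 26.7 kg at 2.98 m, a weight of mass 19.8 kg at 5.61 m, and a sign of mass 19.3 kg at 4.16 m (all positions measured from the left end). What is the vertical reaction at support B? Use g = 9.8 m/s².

Take moments about support A.
Beam weight: 26.4 × 9.8 = 258.7 N down at 3.08 m → arm 2 m, τ = 258.7 × 2 = 517.4 N·m clockwise.
Sandbag: 22.8 × 9.8 = 223.4 N down at 1.2 m → arm 0.12 m, τ = 223.4 × 0.12 = 26.81 N·m clockwise.
Bag of cement: 26.7 × 9.8 = 261.7 N down at 2.98 m → arm 1.9 m, τ = 261.7 × 1.9 = 497.2 N·m clockwise.
Weight: 19.8 × 9.8 = 194 N down at 5.61 m → arm 4.53 m, τ = 194 × 4.53 = 878.8 N·m clockwise.
Sign: 19.3 × 9.8 = 189.1 N down at 4.16 m → arm 3.08 m, τ = 189.1 × 3.08 = 582.4 N·m clockwise.
Net load moment about support A = 2503 N·m clockwise.
Reaction R at support B is upward at 6.16 m, arm 5.08 m → moment R × 5.08 counterclockwise.
Setting net torque to zero: R × 5.08 = 2503 → R = 493 N.

R_B ≈ 493 N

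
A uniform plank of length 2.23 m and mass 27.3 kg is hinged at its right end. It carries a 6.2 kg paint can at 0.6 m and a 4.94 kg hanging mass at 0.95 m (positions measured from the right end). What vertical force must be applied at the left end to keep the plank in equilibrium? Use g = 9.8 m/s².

Take moments about the right end.
Beam weight: 27.3 × 9.8 = 267.5 N down at 1.115 m → arm 1.115 m, τ = 267.5 × 1.115 = 298.3 N·m counterclockwise.
Paint can: 6.2 × 9.8 = 60.76 N down at 0.6 m → arm 0.6 m, τ = 60.76 × 0.6 = 36.46 N·m counterclockwise.
Hanging mass: 4.94 × 9.8 = 48.41 N down at 0.95 m → arm 0.95 m, τ = 48.41 × 0.95 = 45.99 N·m counterclockwise.
Net moment of the loads = 380.8 N·m counterclockwise.
The upward force F acts at the left end, arm 2.23 m, giving F × 2.23 clockwise.
Balancing moments: F × 2.23 = 380.8, giving F = 380.8 / 2.23 = 171 N.

F ≈ 171 N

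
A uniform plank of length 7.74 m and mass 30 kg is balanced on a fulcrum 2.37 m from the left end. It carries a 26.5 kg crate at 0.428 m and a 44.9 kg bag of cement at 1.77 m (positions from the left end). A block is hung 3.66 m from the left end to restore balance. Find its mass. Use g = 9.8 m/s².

Taking torques about the fulcrum (at 2.37 m from the left end):
Beam weight: 30 × 9.8 = 294 N down at 3.87 m → arm 1.5 m, τ = 294 × 1.5 = 441 N·m clockwise.
Crate: 26.5 × 9.8 = 259.7 N down at 0.428 m → arm 1.942 m, τ = 259.7 × 1.942 = 504.3 N·m counterclockwise.
Bag of cement: 44.9 × 9.8 = 440 N down at 1.77 m → arm 0.6 m, τ = 440 × 0.6 = 264 N·m counterclockwise.
Net moment of known loads = 327.3 N·m counterclockwise.
An unknown mass m at 3.66 m has arm 1.29 m; its moment is m·g·1.29 clockwise.
Στ = 0 ⇒ m × 9.8 × 1.29 = 327.3 ⇒ m = 327.3 / (9.8 × 1.29) = 25.9 kg.

m ≈ 25.9 kg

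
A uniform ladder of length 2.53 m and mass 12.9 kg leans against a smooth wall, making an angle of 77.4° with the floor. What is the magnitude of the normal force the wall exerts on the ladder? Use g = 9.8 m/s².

N_wall ≈ 14.1 N

Take moments about the foot of the ladder.
Ladder weight 12.9×9.8 = 126.4 N acts at 1.265 m along the ladder; its horizontal arm is 1.265·cos77.4° = 0.276 m → τ = 34.89 N·m clockwise.
Wall normal N acts horizontally at the top; its moment arm is the height L sinθ = 2.53·sin77.4° = 2.469 m, counterclockwise.
Setting net torque to zero: N × 2.469 = 34.89 → N = 14.1 N.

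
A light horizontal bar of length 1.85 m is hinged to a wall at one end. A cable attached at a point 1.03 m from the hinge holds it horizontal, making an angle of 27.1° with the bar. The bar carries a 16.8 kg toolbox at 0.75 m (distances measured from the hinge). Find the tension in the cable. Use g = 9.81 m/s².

T ≈ 263 N

Choose the hinge as the axis so the unknown hinge reaction has zero arm there.
Toolbox: 16.8 × 9.81 = 164.8 N down at 0.75 m → arm 0.75 m, τ = 164.8 × 0.75 = 123.6 N·m clockwise.
Total clockwise load moment = 123.6 N·m.
The cable tension T acts at 1.03 m; only its component perpendicular to the bar, T sinθ, produces torque. sin 27.1° = 0.4555.
For rotational equilibrium, T × 1.03 × 0.4555 = 123.6, so T = 123.6 / 0.4692 = 263 N.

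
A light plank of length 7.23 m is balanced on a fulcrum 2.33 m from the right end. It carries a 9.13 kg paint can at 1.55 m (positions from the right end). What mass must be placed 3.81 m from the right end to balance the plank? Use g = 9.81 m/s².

Taking torques about the fulcrum (at 2.33 m from the right end):
Paint can: 9.13 × 9.81 = 89.57 N down at 1.55 m → arm 0.78 m, τ = 89.57 × 0.78 = 69.86 N·m clockwise.
Net moment of known loads = 69.86 N·m clockwise.
An unknown mass m at 3.81 m has arm 1.48 m; its moment is m·g·1.48 counterclockwise.
For rotational equilibrium, m × 9.81 × 1.48 = 69.86, so m = 69.86 / (9.81 × 1.48) = 4.81 kg.

m ≈ 4.81 kg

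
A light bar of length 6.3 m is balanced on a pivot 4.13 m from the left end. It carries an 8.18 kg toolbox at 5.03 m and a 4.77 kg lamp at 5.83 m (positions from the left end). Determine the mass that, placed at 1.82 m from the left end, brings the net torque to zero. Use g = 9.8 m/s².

About the pivot (at 4.13 m from the left end):
Toolbox: 8.18 × 9.8 = 80.16 N down at 5.03 m → arm 0.9 m, τ = 80.16 × 0.9 = 72.14 N·m clockwise.
Lamp: 4.77 × 9.8 = 46.75 N down at 5.83 m → arm 1.7 m, τ = 46.75 × 1.7 = 79.47 N·m clockwise.
Net moment of known loads = 151.6 N·m clockwise.
An unknown mass m at 1.82 m has arm 2.31 m; its moment is m·g·2.31 counterclockwise.
Balancing moments: m × 9.8 × 2.31 = 151.6, giving m = 151.6 / (9.8 × 2.31) = 6.7 kg.

m ≈ 6.7 kg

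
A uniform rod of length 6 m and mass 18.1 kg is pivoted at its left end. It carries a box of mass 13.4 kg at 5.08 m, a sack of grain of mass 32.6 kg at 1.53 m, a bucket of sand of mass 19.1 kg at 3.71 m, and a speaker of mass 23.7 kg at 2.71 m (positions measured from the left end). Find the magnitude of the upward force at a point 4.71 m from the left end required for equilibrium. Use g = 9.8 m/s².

F ≈ 639 N

About the left end:
Beam weight: 18.1 × 9.8 = 177.4 N down at 3 m → arm 3 m, τ = 177.4 × 3 = 532.2 N·m clockwise.
Box: 13.4 × 9.8 = 131.3 N down at 5.08 m → arm 5.08 m, τ = 131.3 × 5.08 = 667 N·m clockwise.
Sack of grain: 32.6 × 9.8 = 319.5 N down at 1.53 m → arm 1.53 m, τ = 319.5 × 1.53 = 488.8 N·m clockwise.
Bucket of sand: 19.1 × 9.8 = 187.2 N down at 3.71 m → arm 3.71 m, τ = 187.2 × 3.71 = 694.5 N·m clockwise.
Speaker: 23.7 × 9.8 = 232.3 N down at 2.71 m → arm 2.71 m, τ = 232.3 × 2.71 = 629.5 N·m clockwise.
Net moment of the loads = 3012 N·m clockwise.
The upward force F acts at a point 4.71 m from the left end, arm 4.71 m, giving F × 4.71 counterclockwise.
Balancing moments: F × 4.71 = 3012, giving F = 3012 / 4.71 = 639 N.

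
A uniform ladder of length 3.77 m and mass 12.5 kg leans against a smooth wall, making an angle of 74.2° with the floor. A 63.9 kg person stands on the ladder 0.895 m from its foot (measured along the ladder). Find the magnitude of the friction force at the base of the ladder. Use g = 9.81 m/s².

Choose the foot of the ladder as the axis so the floor normal and friction both act there and drop out.
Ladder weight 12.5×9.81 = 122.6 N acts at 1.885 m along the ladder; its horizontal arm is 1.885·cos74.2° = 0.5132 m → τ = 62.92 N·m clockwise.
Person: 63.9×9.81 = 626.9 N at 0.895 m → arm 0.2437 m → τ = 152.8 N·m clockwise.
Wall normal N acts horizontally at the top; its moment arm is the height L sinθ = 3.77·sin74.2° = 3.628 m, counterclockwise.
Balancing moments: N × 3.628 = 215.7, giving N = 59.5 N.
ΣFx = 0: friction at the foot balances the wall's push, so f = N_wall = 59.5 N.

f ≈ 59.5 N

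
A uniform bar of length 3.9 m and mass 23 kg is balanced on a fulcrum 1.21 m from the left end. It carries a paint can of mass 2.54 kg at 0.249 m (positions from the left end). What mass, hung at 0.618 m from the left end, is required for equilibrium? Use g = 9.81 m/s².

Taking torques about the fulcrum (at 1.21 m from the left end):
Beam weight: 23 × 9.81 = 225.6 N down at 1.95 m → arm 0.74 m, τ = 225.6 × 0.74 = 166.9 N·m clockwise.
Paint can: 2.54 × 9.81 = 24.92 N down at 0.249 m → arm 0.961 m, τ = 24.92 × 0.961 = 23.95 N·m counterclockwise.
Net moment of known loads = 143 N·m clockwise.
An unknown mass m at 0.618 m has arm 0.592 m; its moment is m·g·0.592 counterclockwise.
Balancing moments: m × 9.81 × 0.592 = 143, giving m = 143 / (9.81 × 0.592) = 24.6 kg.

m ≈ 24.6 kg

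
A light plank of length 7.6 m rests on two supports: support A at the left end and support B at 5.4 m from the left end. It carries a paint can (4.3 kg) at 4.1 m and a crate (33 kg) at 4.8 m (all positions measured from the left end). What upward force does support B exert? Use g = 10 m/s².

R_B ≈ 326 N

About support A:
Paint can: 4.3 × 10 = 43 N down at 4.1 m → arm 4.1 m, τ = 43 × 4.1 = 176.3 N·m clockwise.
Crate: 33 × 10 = 330 N down at 4.8 m → arm 4.8 m, τ = 330 × 4.8 = 1584 N·m clockwise.
Net load moment about support A = 1760 N·m clockwise.
Reaction R at support B is upward at 5.4 m, arm 5.4 m → moment R × 5.4 counterclockwise.
Στ = 0 ⇒ R × 5.4 = 1760 ⇒ R = 326 N.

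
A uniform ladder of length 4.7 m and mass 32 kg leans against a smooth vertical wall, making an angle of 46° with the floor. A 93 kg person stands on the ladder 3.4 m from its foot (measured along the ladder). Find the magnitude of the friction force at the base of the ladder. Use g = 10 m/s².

Sum moments about the foot of the ladder (the floor normal and friction both act there and drop out).
Ladder weight 32×10 = 320 N acts at 2.35 m along the ladder; its horizontal arm is 2.35·cos46° = 1.632 m → τ = 522.2 N·m clockwise.
Person: 93×10 = 930 N at 3.4 m → arm 2.362 m → τ = 2197 N·m clockwise.
Wall normal N acts horizontally at the top; its moment arm is the height L sinθ = 4.7·sin46° = 3.381 m, counterclockwise.
For rotational equilibrium, N × 3.381 = 2719, so N = 804 N.
ΣFx = 0: friction at the foot balances the wall's push, so f = N_wall = 804 N.

f ≈ 804 N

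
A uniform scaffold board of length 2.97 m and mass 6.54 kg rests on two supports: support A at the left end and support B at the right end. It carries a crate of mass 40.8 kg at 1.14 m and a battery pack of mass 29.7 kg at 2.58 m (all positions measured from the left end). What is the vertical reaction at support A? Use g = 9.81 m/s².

About support B:
Beam weight: 6.54 × 9.81 = 64.16 N down at 1.485 m → arm 1.485 m, τ = 64.16 × 1.485 = 95.28 N·m counterclockwise.
Crate: 40.8 × 9.81 = 400.2 N down at 1.14 m → arm 1.83 m, τ = 400.2 × 1.83 = 732.4 N·m counterclockwise.
Battery pack: 29.7 × 9.81 = 291.4 N down at 2.58 m → arm 0.39 m, τ = 291.4 × 0.39 = 113.6 N·m counterclockwise.
Net load moment about support B = 941.3 N·m counterclockwise.
Reaction R at support A is upward at 0 m, arm 2.97 m → moment R × 2.97 clockwise.
Balancing moments: R × 2.97 = 941.3, giving R = 317 N.

R_A ≈ 317 N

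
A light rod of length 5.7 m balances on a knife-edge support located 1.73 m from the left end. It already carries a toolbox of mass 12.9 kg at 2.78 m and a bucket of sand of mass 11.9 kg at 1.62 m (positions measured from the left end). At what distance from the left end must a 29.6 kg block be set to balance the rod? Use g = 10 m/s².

x ≈ 1.32 m from the left end

Choose the knife-edge support (at 1.73 m from the left end) as the axis so the support reaction has zero arm there.
Toolbox: 12.9 × 10 = 129 N down at 2.78 m → arm 1.05 m, τ = 129 × 1.05 = 135.5 N·m clockwise.
Bucket of sand: 11.9 × 10 = 119 N down at 1.62 m → arm 0.11 m, τ = 119 × 0.11 = 13.09 N·m counterclockwise.
Net moment of existing loads = 122.4 N·m clockwise.
The block weighs 29.6 × 10 = 296 N and must supply an equal counterclockwise moment, so its lever arm about the knife-edge support is 122.4 / 296 = 0.414 m.
That puts it at 1.73 − 0.414 = 1.32 m from the left end.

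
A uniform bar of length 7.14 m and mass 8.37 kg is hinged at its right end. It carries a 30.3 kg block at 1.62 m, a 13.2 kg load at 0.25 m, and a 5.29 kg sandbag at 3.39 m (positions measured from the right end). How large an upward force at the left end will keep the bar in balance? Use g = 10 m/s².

About the right end:
Beam weight: 8.37 × 10 = 83.7 N down at 3.57 m → arm 3.57 m, τ = 83.7 × 3.57 = 298.8 N·m counterclockwise.
Block: 30.3 × 10 = 303 N down at 1.62 m → arm 1.62 m, τ = 303 × 1.62 = 490.9 N·m counterclockwise.
Load: 13.2 × 10 = 132 N down at 0.25 m → arm 0.25 m, τ = 132 × 0.25 = 33 N·m counterclockwise.
Sandbag: 5.29 × 10 = 52.9 N down at 3.39 m → arm 3.39 m, τ = 52.9 × 3.39 = 179.3 N·m counterclockwise.
Net moment of the loads = 1002 N·m counterclockwise.
The upward force F acts at the left end, arm 7.14 m, giving F × 7.14 clockwise.
Στ = 0 ⇒ F × 7.14 = 1002 ⇒ F = 1002 / 7.14 = 140 N.

F ≈ 140 N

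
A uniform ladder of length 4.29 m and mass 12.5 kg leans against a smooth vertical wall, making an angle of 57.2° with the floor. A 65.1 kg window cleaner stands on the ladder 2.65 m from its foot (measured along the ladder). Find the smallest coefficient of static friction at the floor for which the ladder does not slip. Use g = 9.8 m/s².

μ_min ≈ 0.386

Sum moments about the foot of the ladder (the floor normal and friction both act there and drop out).
Ladder weight 12.5×9.8 = 122.5 N acts at 2.145 m along the ladder; its horizontal arm is 2.145·cos57.2° = 1.162 m → τ = 142.3 N·m clockwise.
Window cleaner: 65.1×9.8 = 638 N at 2.65 m → arm 1.436 m → τ = 916.2 N·m clockwise.
Wall normal N acts horizontally at the top; its moment arm is the height L sinθ = 4.29·sin57.2° = 3.606 m, counterclockwise.
Setting net torque to zero: N × 3.606 = 1058 → N = 293.4 N.
ΣFx = 0 ⇒ f = N_wall = 293.4 N. ΣFy = 0 ⇒ N_floor = 760.5 N.
μ_min = f / N_floor = 293.4 / 760.5 = 0.386.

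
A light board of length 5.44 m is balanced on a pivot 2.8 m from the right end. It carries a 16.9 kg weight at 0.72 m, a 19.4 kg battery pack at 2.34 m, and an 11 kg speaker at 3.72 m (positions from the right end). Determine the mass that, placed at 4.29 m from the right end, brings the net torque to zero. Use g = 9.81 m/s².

m ≈ 22.8 kg

Taking torques about the pivot (at 2.8 m from the right end):
Weight: 16.9 × 9.81 = 165.8 N down at 0.72 m → arm 2.08 m, τ = 165.8 × 2.08 = 344.9 N·m clockwise.
Battery pack: 19.4 × 9.81 = 190.3 N down at 2.34 m → arm 0.46 m, τ = 190.3 × 0.46 = 87.54 N·m clockwise.
Speaker: 11 × 9.81 = 107.9 N down at 3.72 m → arm 0.92 m, τ = 107.9 × 0.92 = 99.27 N·m counterclockwise.
Net moment of known loads = 333.2 N·m clockwise.
An unknown mass m at 4.29 m has arm 1.49 m; its moment is m·g·1.49 counterclockwise.
Balancing moments: m × 9.81 × 1.49 = 333.2, giving m = 333.2 / (9.81 × 1.49) = 22.8 kg.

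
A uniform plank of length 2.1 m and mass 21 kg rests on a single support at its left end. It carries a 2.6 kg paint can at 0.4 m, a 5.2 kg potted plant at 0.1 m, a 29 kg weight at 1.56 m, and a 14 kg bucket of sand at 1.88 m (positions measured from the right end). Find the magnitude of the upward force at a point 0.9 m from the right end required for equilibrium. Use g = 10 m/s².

F ≈ 463 N

About the left end:
Beam weight: 21 × 10 = 210 N down at 1.05 m → arm 1.05 m, τ = 210 × 1.05 = 220.5 N·m clockwise.
Paint can: 2.6 × 10 = 26 N down at 0.4 m → arm 1.7 m, τ = 26 × 1.7 = 44.2 N·m clockwise.
Potted plant: 5.2 × 10 = 52 N down at 0.1 m → arm 2 m, τ = 52 × 2 = 104 N·m clockwise.
Weight: 29 × 10 = 290 N down at 1.56 m → arm 0.54 m, τ = 290 × 0.54 = 156.6 N·m clockwise.
Bucket of sand: 14 × 10 = 140 N down at 1.88 m → arm 0.22 m, τ = 140 × 0.22 = 30.8 N·m clockwise.
Net moment of the loads = 556.1 N·m clockwise.
The upward force F acts at a point 0.9 m from the right end, arm 1.2 m, giving F × 1.2 counterclockwise.
For rotational equilibrium, F × 1.2 = 556.1, so F = 556.1 / 1.2 = 463 N.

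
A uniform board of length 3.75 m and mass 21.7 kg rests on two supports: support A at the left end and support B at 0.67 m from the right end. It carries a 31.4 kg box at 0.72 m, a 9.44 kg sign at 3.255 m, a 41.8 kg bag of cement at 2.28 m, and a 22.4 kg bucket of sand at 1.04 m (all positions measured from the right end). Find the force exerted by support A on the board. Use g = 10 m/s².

Take moments about support B.
Beam weight: 21.7 × 10 = 217 N down at 1.875 m → arm 1.205 m, τ = 217 × 1.205 = 261.5 N·m counterclockwise.
Box: 31.4 × 10 = 314 N down at 0.72 m → arm 0.05 m, τ = 314 × 0.05 = 15.7 N·m counterclockwise.
Sign: 9.44 × 10 = 94.4 N down at 3.255 m → arm 2.585 m, τ = 94.4 × 2.585 = 244 N·m counterclockwise.
Bag of cement: 41.8 × 10 = 418 N down at 2.28 m → arm 1.61 m, τ = 418 × 1.61 = 673 N·m counterclockwise.
Bucket of sand: 22.4 × 10 = 224 N down at 1.04 m → arm 0.37 m, τ = 224 × 0.37 = 82.88 N·m counterclockwise.
Net load moment about support B = 1277 N·m counterclockwise.
Reaction R at support A is upward at 3.75 m, arm 3.08 m → moment R × 3.08 clockwise.
For rotational equilibrium, R × 3.08 = 1277, so R = 415 N.

R_A ≈ 415 N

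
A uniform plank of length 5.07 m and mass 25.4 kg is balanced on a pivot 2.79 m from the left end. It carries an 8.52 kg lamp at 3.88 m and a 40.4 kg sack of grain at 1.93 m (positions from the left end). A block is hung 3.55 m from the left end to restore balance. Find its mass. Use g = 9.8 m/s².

m ≈ 42 kg

About the pivot (at 2.79 m from the left end):
Beam weight: 25.4 × 9.8 = 248.9 N down at 2.535 m → arm 0.255 m, τ = 248.9 × 0.255 = 63.47 N·m counterclockwise.
Lamp: 8.52 × 9.8 = 83.5 N down at 3.88 m → arm 1.09 m, τ = 83.5 × 1.09 = 91.02 N·m clockwise.
Sack of grain: 40.4 × 9.8 = 395.9 N down at 1.93 m → arm 0.86 m, τ = 395.9 × 0.86 = 340.5 N·m counterclockwise.
Net moment of known loads = 312.9 N·m counterclockwise.
An unknown mass m at 3.55 m has arm 0.76 m; its moment is m·g·0.76 clockwise.
Στ = 0 ⇒ m × 9.8 × 0.76 = 312.9 ⇒ m = 312.9 / (9.8 × 0.76) = 42 kg.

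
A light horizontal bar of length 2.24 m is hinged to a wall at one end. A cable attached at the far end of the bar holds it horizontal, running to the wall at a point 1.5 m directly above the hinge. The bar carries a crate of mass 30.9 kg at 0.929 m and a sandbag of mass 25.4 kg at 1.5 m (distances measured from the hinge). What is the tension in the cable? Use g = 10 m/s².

Take moments about the hinge.
Crate: 30.9 × 10 = 309 N down at 0.929 m → arm 0.929 m, τ = 309 × 0.929 = 287.1 N·m clockwise.
Sandbag: 25.4 × 10 = 254 N down at 1.5 m → arm 1.5 m, τ = 254 × 1.5 = 381 N·m clockwise.
Total clockwise load moment = 668.1 N·m.
The cable tension T acts at 2.24 m; only its component perpendicular to the bar, T sinθ, produces torque. sinθ = h/√(h²+d²) = 1.5/√(1.5²+2.24²) = 0.5564.
Στ = 0 ⇒ T × 2.24 × 0.5564 = 668.1 ⇒ T = 668.1 / 1.246 = 536 N.

T ≈ 536 N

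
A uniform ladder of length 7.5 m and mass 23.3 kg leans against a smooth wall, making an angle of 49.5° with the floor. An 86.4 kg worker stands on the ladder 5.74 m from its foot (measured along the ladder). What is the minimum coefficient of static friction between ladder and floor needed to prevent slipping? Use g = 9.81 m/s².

μ_min ≈ 0.606

Take moments about the foot of the ladder.
Ladder weight 23.3×9.81 = 228.6 N acts at 3.75 m along the ladder; its horizontal arm is 3.75·cos49.5° = 2.435 m → τ = 556.6 N·m clockwise.
Worker: 86.4×9.81 = 847.6 N at 5.74 m → arm 3.728 m → τ = 3160 N·m clockwise.
Wall normal N acts horizontally at the top; its moment arm is the height L sinθ = 7.5·sin49.5° = 5.703 m, counterclockwise.
Στ = 0 ⇒ N × 5.703 = 3717 ⇒ N = 651.8 N.
ΣFx = 0 ⇒ f = N_wall = 651.8 N. ΣFy = 0 ⇒ N_floor = 1076 N.
μ_min = f / N_floor = 651.8 / 1076 = 0.606.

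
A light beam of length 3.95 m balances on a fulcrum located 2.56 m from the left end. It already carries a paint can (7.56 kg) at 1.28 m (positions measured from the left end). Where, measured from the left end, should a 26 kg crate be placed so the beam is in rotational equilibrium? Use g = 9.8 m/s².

x ≈ 2.93 m from the left end

About the fulcrum (at 2.56 m from the left end):
Paint can: 7.56 × 9.8 = 74.09 N down at 1.28 m → arm 1.28 m, τ = 74.09 × 1.28 = 94.84 N·m counterclockwise.
Net moment of existing loads = 94.84 N·m counterclockwise.
The crate weighs 26 × 9.8 = 254.8 N and must supply an equal clockwise moment, so its lever arm about the fulcrum is 94.84 / 254.8 = 0.372 m.
That puts it at 2.56 + 0.372 = 2.93 m from the left end.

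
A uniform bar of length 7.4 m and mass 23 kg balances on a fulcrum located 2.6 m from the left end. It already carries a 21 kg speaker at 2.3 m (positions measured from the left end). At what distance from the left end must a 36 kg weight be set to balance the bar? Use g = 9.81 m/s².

x ≈ 2.07 m from the left end

Taking torques about the fulcrum (at 2.6 m from the left end):
Beam weight: 23 × 9.81 = 225.6 N down at 3.7 m → arm 1.1 m, τ = 225.6 × 1.1 = 248.2 N·m clockwise.
Speaker: 21 × 9.81 = 206 N down at 2.3 m → arm 0.3 m, τ = 206 × 0.3 = 61.8 N·m counterclockwise.
Net moment of existing loads = 186.4 N·m clockwise.
The weight weighs 36 × 9.81 = 353.2 N and must supply an equal counterclockwise moment, so its lever arm about the fulcrum is 186.4 / 353.2 = 0.528 m.
That puts it at 2.6 − 0.528 = 2.07 m from the left end.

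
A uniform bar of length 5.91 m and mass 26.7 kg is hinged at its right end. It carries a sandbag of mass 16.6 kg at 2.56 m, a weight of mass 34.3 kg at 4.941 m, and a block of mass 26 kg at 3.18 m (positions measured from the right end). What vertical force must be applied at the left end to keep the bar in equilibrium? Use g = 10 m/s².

Sum moments about the right end (the unknown pivot reaction has zero arm there).
Beam weight: 26.7 × 10 = 267 N down at 2.955 m → arm 2.955 m, τ = 267 × 2.955 = 789 N·m counterclockwise.
Sandbag: 16.6 × 10 = 166 N down at 2.56 m → arm 2.56 m, τ = 166 × 2.56 = 425 N·m counterclockwise.
Weight: 34.3 × 10 = 343 N down at 4.941 m → arm 4.941 m, τ = 343 × 4.941 = 1695 N·m counterclockwise.
Block: 26 × 10 = 260 N down at 3.18 m → arm 3.18 m, τ = 260 × 3.18 = 826.8 N·m counterclockwise.
Net moment of the loads = 3736 N·m counterclockwise.
The upward force F acts at the left end, arm 5.91 m, giving F × 5.91 clockwise.
For rotational equilibrium, F × 5.91 = 3736, so F = 3736 / 5.91 = 632 N.

F ≈ 632 N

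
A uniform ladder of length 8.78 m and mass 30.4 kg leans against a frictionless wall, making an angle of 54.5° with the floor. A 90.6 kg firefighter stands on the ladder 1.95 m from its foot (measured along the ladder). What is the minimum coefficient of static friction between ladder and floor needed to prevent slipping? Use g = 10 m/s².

Sum moments about the foot of the ladder (the floor normal and friction both act there and drop out).
Ladder weight 30.4×10 = 304 N acts at 4.39 m along the ladder; its horizontal arm is 4.39·cos54.5° = 2.549 m → τ = 774.9 N·m clockwise.
Firefighter: 90.6×10 = 906 N at 1.95 m → arm 1.132 m → τ = 1026 N·m clockwise.
Wall normal N acts horizontally at the top; its moment arm is the height L sinθ = 8.78·sin54.5° = 7.148 m, counterclockwise.
Στ = 0 ⇒ N × 7.148 = 1801 ⇒ N = 252 N.
ΣFx = 0 ⇒ f = N_wall = 252 N. ΣFy = 0 ⇒ N_floor = 1210 N.
μ_min = f / N_floor = 252 / 1210 = 0.208.

μ_min ≈ 0.208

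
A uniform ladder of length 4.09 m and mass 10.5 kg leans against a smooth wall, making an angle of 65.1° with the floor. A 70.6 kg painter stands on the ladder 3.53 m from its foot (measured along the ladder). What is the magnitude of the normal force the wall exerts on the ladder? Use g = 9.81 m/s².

Sum moments about the foot of the ladder (the floor normal and friction both act there and drop out).
Ladder weight 10.5×9.81 = 103 N acts at 2.045 m along the ladder; its horizontal arm is 2.045·cos65.1° = 0.861 m → τ = 88.68 N·m clockwise.
Painter: 70.6×9.81 = 692.6 N at 3.53 m → arm 1.486 m → τ = 1029 N·m clockwise.
Wall normal N acts horizontally at the top; its moment arm is the height L sinθ = 4.09·sin65.1° = 3.71 m, counterclockwise.
For rotational equilibrium, N × 3.71 = 1118, so N = 301 N.

N_wall ≈ 301 N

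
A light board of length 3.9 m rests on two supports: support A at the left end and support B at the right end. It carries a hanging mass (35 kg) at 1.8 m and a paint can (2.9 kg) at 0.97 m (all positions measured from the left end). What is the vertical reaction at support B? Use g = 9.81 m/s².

Sum moments about support A (its reaction then has zero moment arm).
Hanging mass: 35 × 9.81 = 343.4 N down at 1.8 m → arm 1.8 m, τ = 343.4 × 1.8 = 618.1 N·m clockwise.
Paint can: 2.9 × 9.81 = 28.45 N down at 0.97 m → arm 0.97 m, τ = 28.45 × 0.97 = 27.6 N·m clockwise.
Net load moment about support A = 645.7 N·m clockwise.
Reaction R at support B is upward at 3.9 m, arm 3.9 m → moment R × 3.9 counterclockwise.
Setting net torque to zero: R × 3.9 = 645.7 → R = 166 N.

R_B ≈ 166 N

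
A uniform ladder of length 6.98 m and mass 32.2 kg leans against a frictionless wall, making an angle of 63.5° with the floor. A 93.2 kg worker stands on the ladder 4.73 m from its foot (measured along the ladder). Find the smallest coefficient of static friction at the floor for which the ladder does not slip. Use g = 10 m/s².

About the foot of the ladder:
Ladder weight 32.2×10 = 322 N acts at 3.49 m along the ladder; its horizontal arm is 3.49·cos63.5° = 1.557 m → τ = 501.4 N·m clockwise.
Worker: 93.2×10 = 932 N at 4.73 m → arm 2.111 m → τ = 1967 N·m clockwise.
Wall normal N acts horizontally at the top; its moment arm is the height L sinθ = 6.98·sin63.5° = 6.247 m, counterclockwise.
Setting net torque to zero: N × 6.247 = 2468 → N = 395.1 N.
ΣFx = 0 ⇒ f = N_wall = 395.1 N. ΣFy = 0 ⇒ N_floor = 1254 N.
μ_min = f / N_floor = 395.1 / 1254 = 0.315.

μ_min ≈ 0.315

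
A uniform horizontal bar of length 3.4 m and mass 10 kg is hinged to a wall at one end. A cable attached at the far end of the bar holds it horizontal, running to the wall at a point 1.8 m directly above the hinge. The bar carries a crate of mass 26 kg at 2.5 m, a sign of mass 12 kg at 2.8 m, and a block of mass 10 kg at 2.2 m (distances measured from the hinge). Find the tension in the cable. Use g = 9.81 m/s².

Sum moments about the hinge (the unknown hinge reaction has zero arm there).
Beam weight: 10 × 9.81 = 98.1 N down at 1.7 m → arm 1.7 m, τ = 98.1 × 1.7 = 166.8 N·m clockwise.
Crate: 26 × 9.81 = 255.1 N down at 2.5 m → arm 2.5 m, τ = 255.1 × 2.5 = 637.8 N·m clockwise.
Sign: 12 × 9.81 = 117.7 N down at 2.8 m → arm 2.8 m, τ = 117.7 × 2.8 = 329.6 N·m clockwise.
Block: 10 × 9.81 = 98.1 N down at 2.2 m → arm 2.2 m, τ = 98.1 × 2.2 = 215.8 N·m clockwise.
Total clockwise load moment = 1350 N·m.
The cable tension T acts at 3.4 m; only its component perpendicular to the bar, T sinθ, produces torque. sinθ = h/√(h²+d²) = 1.8/√(1.8²+3.4²) = 0.4679.
Balancing moments: T × 3.4 × 0.4679 = 1350, giving T = 1350 / 1.591 = 849 N.

T ≈ 849 N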